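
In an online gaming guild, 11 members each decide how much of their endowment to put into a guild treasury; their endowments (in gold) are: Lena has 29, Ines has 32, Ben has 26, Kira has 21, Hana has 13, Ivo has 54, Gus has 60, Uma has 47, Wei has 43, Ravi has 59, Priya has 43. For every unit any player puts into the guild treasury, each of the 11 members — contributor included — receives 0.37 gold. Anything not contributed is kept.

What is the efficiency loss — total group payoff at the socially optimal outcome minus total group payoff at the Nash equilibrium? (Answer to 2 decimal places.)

1310.89 gold

The private return per contributed unit is 0.37 < 1 for everyone, so the Nash equilibrium is zero contribution and the group total is Σ E_j = 29 + 32 + 26 + 21 + 13 + 54 + 60 + 47 + 43 + 59 + 43 = 427.
Each contributed unit returns 4.070 to the group, so the social optimum is full contribution by everyone: group total = 4.070 × 427 = 1737.89.
Efficiency loss = (4.070 − 1) × 427 = 1310.89.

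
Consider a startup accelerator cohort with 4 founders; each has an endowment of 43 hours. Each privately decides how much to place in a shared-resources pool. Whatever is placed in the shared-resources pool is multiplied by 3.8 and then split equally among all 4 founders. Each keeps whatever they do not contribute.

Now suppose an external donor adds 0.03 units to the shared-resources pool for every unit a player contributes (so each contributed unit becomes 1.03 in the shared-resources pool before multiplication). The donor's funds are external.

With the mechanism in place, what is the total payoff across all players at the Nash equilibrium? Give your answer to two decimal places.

The effective private return is 3.8 × 1.03 / 4 = 0.9785, which is still under 1, so the mechanism doesn't change anyone's dominant strategy: zero contribution.
At the Nash equilibrium no one contributes; group total payoff = 4 × 43 = 172.

172.00 hours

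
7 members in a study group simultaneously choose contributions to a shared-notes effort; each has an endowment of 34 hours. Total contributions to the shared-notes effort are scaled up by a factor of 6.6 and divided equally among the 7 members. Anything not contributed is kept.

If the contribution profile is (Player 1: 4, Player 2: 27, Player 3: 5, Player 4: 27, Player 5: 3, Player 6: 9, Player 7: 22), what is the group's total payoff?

781.20 hours

Total contributed: 4 + 27 + 5 + 27 + 3 + 9 + 22 = 97; total kept: 7 × 34 − 97 = 141.
The shared-notes effort pays out 6.6 × 97 = 640.20 in aggregate.
Group total = 141 + 640.20 = 781.20.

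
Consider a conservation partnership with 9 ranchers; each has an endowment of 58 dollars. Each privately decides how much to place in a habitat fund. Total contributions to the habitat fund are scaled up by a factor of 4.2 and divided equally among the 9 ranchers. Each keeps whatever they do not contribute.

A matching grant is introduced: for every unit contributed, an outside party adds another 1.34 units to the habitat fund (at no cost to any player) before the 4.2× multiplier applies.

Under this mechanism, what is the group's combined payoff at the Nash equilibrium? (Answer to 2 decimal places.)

5130.22 dollars

With the mechanism, a contributed unit returns 4.2 × 2.34 / 9 = 1.0920 per unit of net cost to the contributor — now above 1 — so contributing fully is weakly dominant for every player.
At the Nash equilibrium everyone contributes 58. Group total payoff = 4.2 × 2.34 × 522 = 5130.22.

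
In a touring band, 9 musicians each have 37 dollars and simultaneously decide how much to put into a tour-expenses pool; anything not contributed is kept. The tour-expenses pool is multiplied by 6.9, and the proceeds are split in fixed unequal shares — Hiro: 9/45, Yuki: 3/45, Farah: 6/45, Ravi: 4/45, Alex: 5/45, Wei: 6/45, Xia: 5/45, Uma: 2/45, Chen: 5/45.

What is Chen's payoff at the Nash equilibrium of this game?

65.37 dollars

For player j, contributing a unit is worthwhile iff 6.9 × (j's share) ≥ 1, i.e. iff j's share is at least 0.1449.
The only share above 0.1449 is Hiro's 9/45, contributing 37; the remaining 8 contribute 0. Total contributed: 37.
Chen keeps 37 and receives 6.9 × 37 × 5/45 = 28.37 from the tour-expenses pool, for a payoff of 65.37.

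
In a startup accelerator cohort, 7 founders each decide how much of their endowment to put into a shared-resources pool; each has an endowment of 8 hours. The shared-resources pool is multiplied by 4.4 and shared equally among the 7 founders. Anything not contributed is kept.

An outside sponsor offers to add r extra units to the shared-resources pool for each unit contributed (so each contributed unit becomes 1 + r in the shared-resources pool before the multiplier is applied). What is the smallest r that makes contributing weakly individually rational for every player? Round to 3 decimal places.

0.591

With matching at rate r, one contributed unit becomes (1 + r) in the shared-resources pool and returns 4.4 × (1 + r) / 7 to the contributor.
Setting this equal to 1: 1 + r = 7/4.4 = 1.5909.
So the minimum matching rate is r = 1.5909 − 1 = 0.591.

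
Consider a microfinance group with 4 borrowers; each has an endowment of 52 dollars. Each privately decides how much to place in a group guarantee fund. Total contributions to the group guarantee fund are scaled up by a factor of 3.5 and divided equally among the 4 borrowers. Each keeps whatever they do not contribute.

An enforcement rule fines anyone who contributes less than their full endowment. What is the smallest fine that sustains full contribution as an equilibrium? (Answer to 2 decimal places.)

6.50 dollars

Given the others contribute fully, the best deviation is to contribute 0 (any partial contribution still incurs the fine and gives up units whose private return 0.8750 is below 1).
Deviating from 52 to 0 saves 52 dollars but forfeits the deviator's share of the drop in the group guarantee fund: 3.5/4 × 52 = 45.50.
So the deviation gain is 52 − 45.50 = 6.50, and the fine must be at least 6.50 dollars to wipe it out.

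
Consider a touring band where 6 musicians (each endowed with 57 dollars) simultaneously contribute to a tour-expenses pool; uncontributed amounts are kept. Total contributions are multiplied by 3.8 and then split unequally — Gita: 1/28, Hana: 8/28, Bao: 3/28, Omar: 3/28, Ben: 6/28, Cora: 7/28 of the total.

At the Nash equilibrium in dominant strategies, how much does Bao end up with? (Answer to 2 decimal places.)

80.21 dollars

For player j, contributing a unit is worthwhile iff 3.8 × (j's share) ≥ 1, i.e. iff j's share is at least 0.2632.
Only Hana (8/28) clears that bar, contributing 57; the remaining 5 contribute 0. Total contributed: 57.
Bao keeps 57 and receives 3.8 × 57 × 3/28 = 23.21 from the tour-expenses pool, for a payoff of 80.21.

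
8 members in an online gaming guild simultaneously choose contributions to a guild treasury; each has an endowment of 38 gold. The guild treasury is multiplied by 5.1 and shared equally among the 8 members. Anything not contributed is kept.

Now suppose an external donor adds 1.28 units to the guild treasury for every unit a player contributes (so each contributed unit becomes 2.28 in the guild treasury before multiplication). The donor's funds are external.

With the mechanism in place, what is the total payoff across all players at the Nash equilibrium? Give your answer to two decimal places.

3534.91 gold

With the mechanism, a contributed unit returns 5.1 × 2.28 / 8 = 1.4535 per unit of net cost to the contributor — now above 1 — so contributing fully is weakly dominant for every player.
At the Nash equilibrium everyone contributes 38. Group total payoff = 5.1 × 2.28 × 304 = 3534.91.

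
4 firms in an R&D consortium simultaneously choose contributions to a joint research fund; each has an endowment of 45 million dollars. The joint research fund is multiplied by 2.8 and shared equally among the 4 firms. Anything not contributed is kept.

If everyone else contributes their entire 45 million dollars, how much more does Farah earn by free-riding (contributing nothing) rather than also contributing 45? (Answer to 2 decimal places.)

13.50 million dollars

Switching from a contribution of 45 to 0 lets Farah keep an extra 45 million dollars, but lowers the joint research fund by 45, which costs Farah their own share of that drop: 2.8/4 × 45 = 31.50.
Net gain = 45 − 31.50 = 13.50. The private return per contributed unit (0.7000) is below 1, so free-riding is indeed the best response regardless of what the others do.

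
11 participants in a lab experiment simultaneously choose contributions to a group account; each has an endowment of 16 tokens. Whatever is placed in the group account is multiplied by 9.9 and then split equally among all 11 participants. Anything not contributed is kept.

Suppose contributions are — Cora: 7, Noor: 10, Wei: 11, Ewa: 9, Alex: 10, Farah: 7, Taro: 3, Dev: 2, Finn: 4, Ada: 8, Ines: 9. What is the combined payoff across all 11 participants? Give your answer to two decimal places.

Total contributed: 7 + 10 + 11 + 9 + 10 + 7 + 3 + 2 + 4 + 8 + 9 = 80; total kept: 11 × 16 − 80 = 96.
The group account pays out 9.9 × 80 = 792.00 in aggregate.
Group total = 96 + 792.00 = 888.00.

888.00 tokens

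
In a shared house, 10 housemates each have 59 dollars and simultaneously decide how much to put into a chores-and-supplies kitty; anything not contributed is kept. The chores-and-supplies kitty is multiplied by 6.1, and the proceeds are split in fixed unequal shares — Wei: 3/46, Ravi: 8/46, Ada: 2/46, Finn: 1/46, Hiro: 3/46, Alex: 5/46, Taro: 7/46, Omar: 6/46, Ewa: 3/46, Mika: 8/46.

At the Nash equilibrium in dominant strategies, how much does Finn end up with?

74.65 dollars

For player j, contributing a unit is worthwhile iff 6.1 × (j's share) ≥ 1, i.e. iff j's share is at least 0.1639.
Ravi and Mika are above the threshold, contributing 59 each; the remaining 8 contribute 0. Total contributed: 118.
Finn keeps 59 and receives 6.1 × 118 × 1/46 = 15.65 from the chores-and-supplies kitty, for a payoff of 74.65.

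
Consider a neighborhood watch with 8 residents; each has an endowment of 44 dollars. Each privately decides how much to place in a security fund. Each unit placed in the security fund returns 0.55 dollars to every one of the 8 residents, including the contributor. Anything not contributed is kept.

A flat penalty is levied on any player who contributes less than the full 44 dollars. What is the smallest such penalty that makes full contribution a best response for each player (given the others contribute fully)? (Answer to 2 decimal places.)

19.80 dollars

Given the others contribute fully, the best deviation is to contribute 0 (any partial contribution still incurs the fine and gives up units whose private return 0.55 is below 1).
Deviating from 44 to 0 saves 44 dollars but forfeits the deviator's share of the drop in the security fund: 0.55 × 44 = 24.20.
So the deviation gain is 44 − 24.20 = 19.80, and the fine must be at least 19.80 dollars to wipe it out.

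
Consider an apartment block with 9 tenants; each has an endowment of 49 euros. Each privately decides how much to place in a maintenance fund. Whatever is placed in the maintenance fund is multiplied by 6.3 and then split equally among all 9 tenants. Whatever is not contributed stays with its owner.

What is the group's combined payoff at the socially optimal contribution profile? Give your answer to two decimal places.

2778.30 euros

Each contributed unit returns 6.300 to the group as a whole (0.7000 to each of 9 players), which exceeds 1, so the social optimum is full contribution: group total = 6.300 × 441 = 2778.30.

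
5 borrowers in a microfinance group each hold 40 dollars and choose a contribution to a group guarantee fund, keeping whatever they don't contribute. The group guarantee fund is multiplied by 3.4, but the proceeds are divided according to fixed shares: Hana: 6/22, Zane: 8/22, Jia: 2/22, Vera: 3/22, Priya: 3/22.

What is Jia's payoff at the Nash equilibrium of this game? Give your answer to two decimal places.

Each unit j contributes comes back to j as 3.4 × (j's share), so j prefers to contribute only if that share exceeds 1/3.4 = 0.2941; otherwise keeping the unit dominates.
Only Zane (8/22) clears that bar, contributing 40; the remaining 4 contribute 0. Total contributed: 40.
Jia keeps 40 and receives 3.4 × 40 × 2/22 = 12.36 from the group guarantee fund, for a payoff of 52.36.

52.36 dollars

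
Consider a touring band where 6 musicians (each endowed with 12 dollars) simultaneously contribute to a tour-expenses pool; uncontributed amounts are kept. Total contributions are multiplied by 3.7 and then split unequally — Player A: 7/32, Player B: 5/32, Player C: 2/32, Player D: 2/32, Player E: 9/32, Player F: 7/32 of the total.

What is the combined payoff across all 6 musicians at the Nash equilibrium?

104.40 dollars

Player j's private return per contributed unit is 3.7 × (j's share). Contributing is weakly dominant for j when that share is at least 1/3.7 = 0.2703, and contributing 0 is dominant otherwise.
Only Player E (9/32) clears that bar, contributing 12; the remaining 5 contribute 0. Total contributed: 12.
The tour-expenses pool pays out 3.7 × 12 = 44.40 in total (split across the unequal shares, but the aggregate is all that matters for the group sum).
The 5 free-riders keep 12 each, adding 60. Group total = 60 + 44.40 = 104.40.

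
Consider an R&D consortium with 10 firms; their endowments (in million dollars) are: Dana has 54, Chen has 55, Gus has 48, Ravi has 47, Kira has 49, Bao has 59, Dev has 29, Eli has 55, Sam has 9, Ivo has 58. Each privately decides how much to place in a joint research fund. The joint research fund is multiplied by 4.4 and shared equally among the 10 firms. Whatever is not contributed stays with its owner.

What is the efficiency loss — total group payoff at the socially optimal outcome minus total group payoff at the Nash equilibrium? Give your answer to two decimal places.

The private return per contributed unit is 4.4/10 = 0.4400 < 1 for every player regardless of endowment, so the Nash equilibrium is zero contribution and the group total is Σ E_j = 54 + 55 + 48 + 47 + 49 + 59 + 29 + 55 + 9 + 58 = 463.
Each contributed unit returns 4.400 to the group, so the social optimum is full contribution by everyone: group total = 4.400 × 463 = 2037.20.
Efficiency loss = (4.400 − 1) × 463 = 1574.20.

1574.20 million dollars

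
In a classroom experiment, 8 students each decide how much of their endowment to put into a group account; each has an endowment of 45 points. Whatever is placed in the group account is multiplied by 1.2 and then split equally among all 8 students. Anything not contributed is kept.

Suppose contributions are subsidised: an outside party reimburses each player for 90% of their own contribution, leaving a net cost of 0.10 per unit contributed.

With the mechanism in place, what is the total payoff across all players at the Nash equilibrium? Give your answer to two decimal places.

The effective private return per unit is now (1.2/8) / 0.10 = 1.5000 > 1, so every player's dominant strategy flips to full contribution.
At the Nash equilibrium everyone contributes 45. Group total payoff = 8 × (45 × 0.90 + 1.2 × 45) = 756.00.

756.00 points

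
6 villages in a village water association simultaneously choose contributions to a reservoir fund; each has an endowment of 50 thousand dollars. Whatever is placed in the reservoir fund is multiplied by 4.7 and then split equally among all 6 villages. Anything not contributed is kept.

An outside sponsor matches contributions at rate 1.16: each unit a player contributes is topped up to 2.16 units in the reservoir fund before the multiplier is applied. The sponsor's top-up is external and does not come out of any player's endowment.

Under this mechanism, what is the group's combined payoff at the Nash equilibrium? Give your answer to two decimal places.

The effective private return per unit is now 4.7 × 2.16 / 6 = 1.6920 > 1, so every player's dominant strategy flips to full contribution.
At the Nash equilibrium everyone contributes 50. Group total payoff = 4.7 × 2.16 × 300 = 3045.60.

3045.60 thousand dollars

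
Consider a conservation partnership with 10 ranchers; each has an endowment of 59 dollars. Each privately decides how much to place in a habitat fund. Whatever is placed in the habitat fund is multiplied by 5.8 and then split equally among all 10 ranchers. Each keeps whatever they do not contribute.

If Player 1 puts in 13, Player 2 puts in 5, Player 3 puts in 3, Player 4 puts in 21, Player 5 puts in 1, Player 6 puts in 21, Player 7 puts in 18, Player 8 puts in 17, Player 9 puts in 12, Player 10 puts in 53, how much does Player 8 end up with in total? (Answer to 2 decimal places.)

Total contributed: 13 + 5 + 3 + 21 + 1 + 21 + 18 + 17 + 12 + 53 = 164.
Each receives 5.8 × 164 / 10 = 95.12 from the habitat fund.
Player 8 keeps 59 − 17 = 42, so Player 8's payoff is 42 + 95.12 = 137.12.

137.12 dollars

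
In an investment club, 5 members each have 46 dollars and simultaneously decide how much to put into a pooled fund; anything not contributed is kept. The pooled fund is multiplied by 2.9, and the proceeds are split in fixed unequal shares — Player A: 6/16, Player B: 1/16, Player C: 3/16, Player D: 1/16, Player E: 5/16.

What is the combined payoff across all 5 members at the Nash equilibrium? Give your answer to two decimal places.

For player j, contributing a unit is worthwhile iff 2.9 × (j's share) ≥ 1, i.e. iff j's share is at least 0.3448.
The only share above 0.3448 is Player A's 6/16, contributing 46; the remaining 4 contribute 0. Total contributed: 46.
The pooled fund pays out 2.9 × 46 = 133.40 in total (split across the unequal shares, but the aggregate is all that matters for the group sum).
The 4 free-riders keep 46 each, adding 184. Group total = 184 + 133.40 = 317.40.

317.40 dollars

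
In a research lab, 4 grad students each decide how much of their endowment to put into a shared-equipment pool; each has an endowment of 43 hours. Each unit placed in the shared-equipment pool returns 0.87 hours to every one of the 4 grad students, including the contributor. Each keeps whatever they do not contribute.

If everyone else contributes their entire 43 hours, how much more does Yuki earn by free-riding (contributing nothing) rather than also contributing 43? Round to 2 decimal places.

5.59 hours

Switching from a contribution of 43 to 0 lets Yuki keep an extra 43 hours, but lowers the shared-equipment pool by 43, which costs Yuki their own share of that drop: 0.87 × 43 = 37.41.
Net gain = 43 − 37.41 = 5.59. The private return per contributed unit (0.87) is below 1, so free-riding is indeed the best response regardless of what the others do.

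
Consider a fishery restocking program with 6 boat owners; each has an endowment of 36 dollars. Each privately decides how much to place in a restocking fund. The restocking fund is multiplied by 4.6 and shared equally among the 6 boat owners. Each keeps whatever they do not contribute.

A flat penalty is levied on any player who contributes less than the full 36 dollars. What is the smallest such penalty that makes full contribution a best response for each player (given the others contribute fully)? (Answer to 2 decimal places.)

8.40 dollars

Given the others contribute fully, the best deviation is to contribute 0 (any partial contribution still incurs the fine and gives up units whose private return 0.7667 is below 1).
Deviating from 36 to 0 saves 36 dollars but forfeits the deviator's share of the drop in the restocking fund: 4.6/6 × 36 = 27.60.
So the deviation gain is 36 − 27.60 = 8.40, and the fine must be at least 8.40 dollars to wipe it out.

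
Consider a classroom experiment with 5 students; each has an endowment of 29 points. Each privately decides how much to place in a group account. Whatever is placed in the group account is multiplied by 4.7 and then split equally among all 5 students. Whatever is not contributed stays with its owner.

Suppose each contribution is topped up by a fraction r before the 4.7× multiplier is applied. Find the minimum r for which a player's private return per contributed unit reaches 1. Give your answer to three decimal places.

0.064

With matching at rate r, one contributed unit becomes (1 + r) in the group account and returns 4.7 × (1 + r) / 5 to the contributor.
Setting this equal to 1: 1 + r = 5/4.7 = 1.0638.
So the minimum matching rate is r = 1.0638 − 1 = 0.064.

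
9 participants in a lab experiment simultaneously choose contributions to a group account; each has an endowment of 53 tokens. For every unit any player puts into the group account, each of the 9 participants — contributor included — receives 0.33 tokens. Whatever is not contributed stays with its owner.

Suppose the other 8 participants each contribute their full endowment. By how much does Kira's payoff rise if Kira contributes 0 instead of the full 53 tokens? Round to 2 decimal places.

35.51 tokens

Switching from a contribution of 53 to 0 lets Kira keep an extra 53 tokens, but lowers the group account by 53, which costs Kira their own share of that drop: 0.33 × 53 = 17.49.
Net gain = 53 − 17.49 = 35.51. The private return per contributed unit (0.33) is below 1, so free-riding is indeed the best response regardless of what the others do.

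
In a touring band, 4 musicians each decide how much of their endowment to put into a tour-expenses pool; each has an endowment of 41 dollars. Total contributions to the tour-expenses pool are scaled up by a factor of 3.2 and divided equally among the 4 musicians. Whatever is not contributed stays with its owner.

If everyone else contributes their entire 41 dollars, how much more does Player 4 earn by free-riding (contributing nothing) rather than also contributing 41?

8.20 dollars

Switching from a contribution of 41 to 0 lets Player 4 keep an extra 41 dollars, but lowers the tour-expenses pool by 41, which costs Player 4 their own share of that drop: 3.2/4 × 41 = 32.80.
Net gain = 41 − 32.80 = 8.20. The private return per contributed unit (0.8000) is below 1, so free-riding is indeed the best response regardless of what the others do.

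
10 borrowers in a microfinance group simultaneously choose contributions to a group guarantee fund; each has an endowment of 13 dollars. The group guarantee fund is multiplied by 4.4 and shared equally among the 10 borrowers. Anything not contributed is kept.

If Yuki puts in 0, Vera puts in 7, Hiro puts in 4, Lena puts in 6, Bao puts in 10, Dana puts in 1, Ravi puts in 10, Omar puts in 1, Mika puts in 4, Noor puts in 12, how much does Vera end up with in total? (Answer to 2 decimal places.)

30.20 dollars

Total contributed: 0 + 7 + 4 + 6 + 10 + 1 + 10 + 1 + 4 + 12 = 55.
Each receives 4.4 × 55 / 10 = 24.20 from the group guarantee fund.
Vera keeps 13 − 7 = 6, so Vera's payoff is 6 + 24.20 = 30.20.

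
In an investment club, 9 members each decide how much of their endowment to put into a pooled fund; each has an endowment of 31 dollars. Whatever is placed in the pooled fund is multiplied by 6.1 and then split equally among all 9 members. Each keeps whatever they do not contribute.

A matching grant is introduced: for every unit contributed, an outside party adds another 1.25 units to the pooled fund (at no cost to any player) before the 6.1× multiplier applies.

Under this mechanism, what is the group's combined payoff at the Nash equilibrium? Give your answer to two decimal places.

3829.28 dollars

With the mechanism, a contributed unit returns 6.1 × 2.25 / 9 = 1.5250 per unit of net cost to the contributor — now above 1 — so contributing fully is weakly dominant for every player.
At the Nash equilibrium everyone contributes 31. Group total payoff = 6.1 × 2.25 × 279 = 3829.28.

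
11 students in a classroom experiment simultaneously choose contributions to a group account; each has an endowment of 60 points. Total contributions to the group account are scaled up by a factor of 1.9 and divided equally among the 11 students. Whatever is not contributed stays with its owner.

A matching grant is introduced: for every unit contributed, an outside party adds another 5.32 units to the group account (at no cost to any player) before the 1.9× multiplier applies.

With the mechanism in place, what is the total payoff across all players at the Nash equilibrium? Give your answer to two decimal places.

7925.28 points

The effective private return per unit is now 1.9 × 6.32 / 11 = 1.0916 > 1, so every player's dominant strategy flips to full contribution.
So the Nash equilibrium is full contribution by all 11; the group earns 1.9 × 6.32 × 660 = 7925.28.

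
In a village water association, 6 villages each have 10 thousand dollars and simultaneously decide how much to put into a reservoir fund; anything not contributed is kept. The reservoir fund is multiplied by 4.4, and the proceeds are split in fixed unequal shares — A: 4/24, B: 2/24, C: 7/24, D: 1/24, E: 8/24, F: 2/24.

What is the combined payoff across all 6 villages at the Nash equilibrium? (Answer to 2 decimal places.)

Each unit j contributes comes back to j as 4.4 × (j's share), so j prefers to contribute only if that share exceeds 1/4.4 = 0.2273; otherwise keeping the unit dominates.
C and E are above the threshold, contributing 10 each; the remaining 4 contribute 0. Total contributed: 20.
The reservoir fund pays out 4.4 × 20 = 88.00 in total (split across the unequal shares, but the aggregate is all that matters for the group sum).
The 4 free-riders keep 10 each, adding 40. Group total = 40 + 88.00 = 128.00.

128.00 thousand dollars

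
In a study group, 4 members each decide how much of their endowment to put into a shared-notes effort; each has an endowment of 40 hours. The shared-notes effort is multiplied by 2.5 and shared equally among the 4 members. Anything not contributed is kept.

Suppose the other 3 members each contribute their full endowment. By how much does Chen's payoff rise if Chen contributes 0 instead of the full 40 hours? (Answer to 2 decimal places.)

15.00 hours

Switching from a contribution of 40 to 0 lets Chen keep an extra 40 hours, but lowers the shared-notes effort by 40, which costs Chen their own share of that drop: 2.5/4 × 40 = 25.00.
Net gain = 40 − 25.00 = 15.00. The private return per contributed unit (0.6250) is below 1, so free-riding is indeed the best response regardless of what the others do.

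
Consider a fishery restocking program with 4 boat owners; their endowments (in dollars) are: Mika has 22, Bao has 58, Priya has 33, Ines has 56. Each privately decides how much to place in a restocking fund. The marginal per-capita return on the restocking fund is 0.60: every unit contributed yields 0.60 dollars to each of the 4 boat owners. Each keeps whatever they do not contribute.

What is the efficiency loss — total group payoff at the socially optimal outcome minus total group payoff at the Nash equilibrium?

The private return per contributed unit is 0.60 < 1 for everyone, so the Nash equilibrium is zero contribution and the group total is Σ E_j = 22 + 58 + 33 + 56 = 169.
Each contributed unit returns 2.400 to the group, so the social optimum is full contribution by everyone: group total = 2.400 × 169 = 405.60.
Efficiency loss = (2.400 − 1) × 169 = 236.60.

236.60 dollars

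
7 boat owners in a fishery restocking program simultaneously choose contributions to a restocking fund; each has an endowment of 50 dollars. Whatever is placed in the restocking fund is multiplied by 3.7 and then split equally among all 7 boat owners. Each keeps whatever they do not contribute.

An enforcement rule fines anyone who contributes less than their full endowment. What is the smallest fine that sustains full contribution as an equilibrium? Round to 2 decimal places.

23.57 dollars

Given the others contribute fully, the best deviation is to contribute 0 (any partial contribution still incurs the fine and gives up units whose private return 0.5286 is below 1).
Deviating from 50 to 0 saves 50 dollars but forfeits the deviator's share of the drop in the restocking fund: 3.7/7 × 50 = 26.43.
So the deviation gain is 50 − 26.43 = 23.57, and the fine must be at least 23.57 dollars to wipe it out.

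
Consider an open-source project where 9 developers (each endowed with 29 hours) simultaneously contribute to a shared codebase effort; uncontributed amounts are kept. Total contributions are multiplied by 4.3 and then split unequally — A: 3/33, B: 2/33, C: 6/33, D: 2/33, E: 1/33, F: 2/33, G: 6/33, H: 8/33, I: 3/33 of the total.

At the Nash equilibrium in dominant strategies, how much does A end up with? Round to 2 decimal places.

A player with share s gets back 4.3·s per unit contributed, so full contribution is dominant for anyone with s > 1/4.3 = 0.2326 and zero contribution is dominant for anyone below.
The only share above 0.2326 is H's 8/33, contributing 29; the remaining 8 contribute 0. Total contributed: 29.
A keeps 29 and receives 4.3 × 29 × 3/33 = 11.34 from the shared codebase effort, for a payoff of 40.34.

40.34 hours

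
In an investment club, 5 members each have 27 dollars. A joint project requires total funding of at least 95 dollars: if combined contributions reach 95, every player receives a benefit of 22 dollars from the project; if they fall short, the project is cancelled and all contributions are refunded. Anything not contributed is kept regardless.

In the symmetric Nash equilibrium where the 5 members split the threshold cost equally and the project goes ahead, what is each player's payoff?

Equal share of the threshold: 95/5 = 19.
At this profile no one gains by cutting their contribution: any cut drops the total below 95, the project is cancelled, contributions are refunded, and the deviator ends with 27, which is less than 27 − 19 + 22 = 30. Contributing more than 19 just wastes the excess. So contributing exactly 19 is a best response.
Each player's payoff: 27 − 19 + 22 = 30.

30 dollars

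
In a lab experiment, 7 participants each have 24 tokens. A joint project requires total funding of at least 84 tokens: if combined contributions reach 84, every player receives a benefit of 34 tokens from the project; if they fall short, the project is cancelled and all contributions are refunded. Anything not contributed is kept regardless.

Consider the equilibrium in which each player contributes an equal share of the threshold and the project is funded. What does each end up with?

Equal share of the threshold: 84/7 = 12.
At this profile no one gains by cutting their contribution: any cut drops the total below 84, the project is cancelled, contributions are refunded, and the deviator ends with 24, which is less than 24 − 12 + 34 = 46. Contributing more than 12 just wastes the excess. So contributing exactly 12 is a best response.
Each player's payoff: 24 − 12 + 34 = 46.

46 tokens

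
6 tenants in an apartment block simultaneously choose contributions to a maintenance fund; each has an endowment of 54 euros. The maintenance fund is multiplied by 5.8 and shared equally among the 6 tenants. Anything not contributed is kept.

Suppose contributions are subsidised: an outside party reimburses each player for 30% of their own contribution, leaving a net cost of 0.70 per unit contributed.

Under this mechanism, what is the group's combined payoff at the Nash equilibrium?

1976.40 euros

With the mechanism, a contributed unit returns (5.8/6) / 0.70 = 1.3810 per unit of net cost to the contributor — now above 1 — so contributing fully is weakly dominant for every player.
So the Nash equilibrium is full contribution by all 6; the group earns 6 × (54 × 0.30 + 5.8 × 54) = 1976.40.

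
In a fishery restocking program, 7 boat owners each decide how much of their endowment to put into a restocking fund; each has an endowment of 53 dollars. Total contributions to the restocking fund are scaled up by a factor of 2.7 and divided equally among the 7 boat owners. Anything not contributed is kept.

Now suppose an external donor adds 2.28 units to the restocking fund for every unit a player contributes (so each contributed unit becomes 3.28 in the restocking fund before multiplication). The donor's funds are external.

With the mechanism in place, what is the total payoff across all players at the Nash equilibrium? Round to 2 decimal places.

3285.58 dollars

Under the mechanism each unit contributed yields 2.7 × 3.28 / 7 = 1.2651 back to its contributor per unit of net cost, which exceeds 1, making full contribution the dominant choice for everyone.
So the Nash equilibrium is full contribution by all 7; the group earns 2.7 × 3.28 × 371 = 3285.58.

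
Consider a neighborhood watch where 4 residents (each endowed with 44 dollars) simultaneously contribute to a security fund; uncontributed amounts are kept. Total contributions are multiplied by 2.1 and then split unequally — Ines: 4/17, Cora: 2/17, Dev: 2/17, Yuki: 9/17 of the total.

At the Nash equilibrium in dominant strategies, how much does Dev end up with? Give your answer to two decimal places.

54.87 dollars

Player j's private return per contributed unit is 2.1 × (j's share). Contributing is weakly dominant for j when that share is at least 1/2.1 = 0.4762, and contributing 0 is dominant otherwise.
Only Yuki (9/17) clears that bar, contributing 44; the remaining 3 contribute 0. Total contributed: 44.
Dev keeps 44 and receives 2.1 × 44 × 2/17 = 10.87 from the security fund, for a payoff of 54.87.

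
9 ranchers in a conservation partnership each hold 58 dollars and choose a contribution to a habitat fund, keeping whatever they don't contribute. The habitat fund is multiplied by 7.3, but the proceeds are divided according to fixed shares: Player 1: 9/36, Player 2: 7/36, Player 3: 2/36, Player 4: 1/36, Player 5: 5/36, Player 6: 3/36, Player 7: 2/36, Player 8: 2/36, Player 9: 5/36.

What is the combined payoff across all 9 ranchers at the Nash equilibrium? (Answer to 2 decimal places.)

1983.60 dollars

Each unit j contributes comes back to j as 7.3 × (j's share), so j prefers to contribute only if that share exceeds 1/7.3 = 0.1370; otherwise keeping the unit dominates.
Player 1, Player 2, Player 5 and Player 9 clear that bar, contributing 58 each; the remaining 5 contribute 0. Total contributed: 232.
The habitat fund pays out 7.3 × 232 = 1693.60 in total (split across the unequal shares, but the aggregate is all that matters for the group sum).
The 5 free-riders keep 58 each, adding 290. Group total = 290 + 1693.60 = 1983.60.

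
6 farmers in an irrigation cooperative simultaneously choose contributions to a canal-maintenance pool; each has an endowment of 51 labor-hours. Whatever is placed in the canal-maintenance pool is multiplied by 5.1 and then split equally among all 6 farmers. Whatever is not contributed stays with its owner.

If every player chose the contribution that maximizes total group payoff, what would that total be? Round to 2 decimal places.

Each contributed unit returns 5.100 to the group as a whole (0.8500 to each of 6 players), which exceeds 1, so the social optimum is full contribution: group total = 5.100 × 306 = 1560.60.

1560.60 labor-hours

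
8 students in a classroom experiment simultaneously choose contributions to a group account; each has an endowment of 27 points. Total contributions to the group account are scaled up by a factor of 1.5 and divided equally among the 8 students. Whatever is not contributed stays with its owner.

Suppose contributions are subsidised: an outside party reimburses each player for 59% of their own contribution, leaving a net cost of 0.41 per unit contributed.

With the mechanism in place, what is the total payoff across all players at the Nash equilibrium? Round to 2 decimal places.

216.00 points

With the mechanism, a contributed unit returns (1.5/8) / 0.41 = 0.4573 per unit of net cost — still below 1 — so contributing 0 remains dominant for every player.
At the Nash equilibrium no one contributes; group total payoff = 8 × 27 = 216.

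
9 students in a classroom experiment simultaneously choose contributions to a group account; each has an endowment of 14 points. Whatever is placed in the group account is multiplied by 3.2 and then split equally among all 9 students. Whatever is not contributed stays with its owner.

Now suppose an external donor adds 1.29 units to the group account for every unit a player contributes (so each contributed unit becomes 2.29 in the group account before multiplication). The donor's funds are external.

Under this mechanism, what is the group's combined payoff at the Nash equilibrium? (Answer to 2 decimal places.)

With the mechanism, a contributed unit returns 3.2 × 2.29 / 9 = 0.8142 per unit of net cost — still below 1 — so contributing 0 remains dominant for every player.
At the Nash equilibrium no one contributes; group total payoff = 9 × 14 = 126.

126.00 points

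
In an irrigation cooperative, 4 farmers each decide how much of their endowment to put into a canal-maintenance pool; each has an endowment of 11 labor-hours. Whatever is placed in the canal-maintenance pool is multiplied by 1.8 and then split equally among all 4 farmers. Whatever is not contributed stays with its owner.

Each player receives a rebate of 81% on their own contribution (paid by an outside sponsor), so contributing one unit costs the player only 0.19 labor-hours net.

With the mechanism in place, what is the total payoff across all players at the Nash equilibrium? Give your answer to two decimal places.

With the mechanism, a contributed unit returns (1.8/4) / 0.19 = 2.3684 per unit of net cost to the contributor — now above 1 — so contributing fully is weakly dominant for every player.
At the Nash equilibrium everyone contributes 11. Group total payoff = 4 × (11 × 0.81 + 1.8 × 11) = 114.84.

114.84 labor-hours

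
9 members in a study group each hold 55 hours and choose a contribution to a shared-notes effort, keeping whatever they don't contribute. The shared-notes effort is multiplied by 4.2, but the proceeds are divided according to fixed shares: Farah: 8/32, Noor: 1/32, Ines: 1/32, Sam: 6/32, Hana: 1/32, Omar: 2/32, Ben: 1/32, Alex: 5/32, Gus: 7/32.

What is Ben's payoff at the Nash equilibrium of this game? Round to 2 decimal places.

Each unit j contributes comes back to j as 4.2 × (j's share), so j prefers to contribute only if that share exceeds 1/4.2 = 0.2381; otherwise keeping the unit dominates.
Only Farah (8/32) clears that bar, contributing 55; the remaining 8 contribute 0. Total contributed: 55.
Ben keeps 55 and receives 4.2 × 55 × 1/32 = 7.22 from the shared-notes effort, for a payoff of 62.22.

62.22 hours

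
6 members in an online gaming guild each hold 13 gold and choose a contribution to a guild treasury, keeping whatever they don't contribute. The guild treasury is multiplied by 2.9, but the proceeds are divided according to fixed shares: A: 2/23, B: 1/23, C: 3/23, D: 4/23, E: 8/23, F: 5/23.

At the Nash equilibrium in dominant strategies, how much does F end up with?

21.20 gold

Each unit j contributes comes back to j as 2.9 × (j's share), so j prefers to contribute only if that share exceeds 1/2.9 = 0.3448; otherwise keeping the unit dominates.
Only E (8/23) clears that bar, contributing 13; the remaining 5 contribute 0. Total contributed: 13.
F keeps 13 and receives 2.9 × 13 × 5/23 = 8.20 from the guild treasury, for a payoff of 21.20.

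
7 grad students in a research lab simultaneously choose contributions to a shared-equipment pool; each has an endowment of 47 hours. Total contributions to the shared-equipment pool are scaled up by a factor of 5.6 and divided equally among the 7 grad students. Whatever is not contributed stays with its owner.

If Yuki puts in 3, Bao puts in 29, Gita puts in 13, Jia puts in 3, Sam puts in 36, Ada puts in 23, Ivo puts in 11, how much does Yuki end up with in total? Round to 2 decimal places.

138.40 hours

Total contributed: 3 + 29 + 13 + 3 + 36 + 23 + 11 = 118.
Each receives 5.6 × 118 / 7 = 94.40 from the shared-equipment pool.
Yuki keeps 47 − 3 = 44, so Yuki's payoff is 44 + 94.40 = 138.40.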